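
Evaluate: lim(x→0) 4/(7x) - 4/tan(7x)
This is an ∞-∞ indeterminate form.

Combine fractions or rationalize to convert ∞-∞ to 0/0 form:
  lim(x→0) 4/(7x) - 4/tan(7x) = 0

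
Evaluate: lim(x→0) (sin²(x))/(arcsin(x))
This is a 0/0 indeterminate form.

Apply L'Hôpital's rule: differentiate numerator and denominator separately.
  f(x) = sin(x)^2   ⇒   f'(x) = 2·sin(x)·cos(x)
  g(x) = asin(x)   ⇒   g'(x) = 1/sqrt(1 - x^2)
  lim(x→0) f'(x)/g'(x) = lim(x→0) (2·sin(x)·cos(x))/(1/sqrt(1 - x^2))
  = 0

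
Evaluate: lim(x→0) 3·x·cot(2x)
This is a 0·∞ indeterminate form.

Rewrite 0·∞ as a quotient (0/0 or ∞/∞ form), then apply L'Hôpital's rule:
  lim(x→0) 3·x·cot(2x) = 3/2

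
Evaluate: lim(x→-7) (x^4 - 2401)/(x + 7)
This is a standard limit.

Factor or rationalize the expression:
  lim(x→-7) (x^4 - 2401)/(x + 7) = -1372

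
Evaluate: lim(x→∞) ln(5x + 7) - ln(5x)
This is an ∞-∞ indeterminate form.

Combine fractions or rationalize to convert ∞-∞ to 0/0 form:
  lim(x→∞) ln(5x + 7) - ln(5x) = 0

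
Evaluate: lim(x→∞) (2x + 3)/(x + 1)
This is an ∞/∞ indeterminate form.

Apply L'Hôpital's rule: differentiate numerator and denominator separately.
  f(x) = 2·x + 3   ⇒   f'(x) = 2
  g(x) = x + 1   ⇒   g'(x) = 1
  lim(x→∞) f'(x)/g'(x) = lim(x→∞) (2)/(1)
  = 2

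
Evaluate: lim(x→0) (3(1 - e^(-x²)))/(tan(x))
This is a 0/0 indeterminate form.

Apply L'Hôpital's rule: differentiate numerator and denominator separately.
  f(x) = 3 - 3·e^(-x^2)   ⇒   f'(x) = 6·x·e^(-x^2)
  g(x) = tan(x)   ⇒   g'(x) = tan(x)^2 + 1
  lim(x→0) f'(x)/g'(x) = lim(x→0) (6·x·e^(-x^2))/(tan(x)^2 + 1)
  = 0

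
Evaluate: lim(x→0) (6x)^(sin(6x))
This is an exponential indeterminate form.

For exponential indeterminate forms, take the natural log:
  Let L = lim(x→0) (6x)^(sin(6x))
  Then ln(L) = lim(x→0) [exponent × ln(base)]
  Evaluate using L'Hôpital or standard limits, then exponentiate.
  L = 1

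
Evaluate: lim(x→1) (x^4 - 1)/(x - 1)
This is a standard limit.

Factor or rationalize the expression:
  lim(x→1) (x^4 - 1)/(x - 1) = 4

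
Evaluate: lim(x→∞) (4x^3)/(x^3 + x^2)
This is an ∞/∞ indeterminate form.

Apply L'Hôpital's rule: differentiate numerator and denominator separately.
  f(x) = 4·x^3   ⇒   f'(x) = 12·x^2
  g(x) = x^3 + x^2   ⇒   g'(x) = 3·x^2 + 2·x
  lim(x→∞) f'(x)/g'(x) = lim(x→∞) (12·x^2)/(3·x^2 + 2·x)
  = 4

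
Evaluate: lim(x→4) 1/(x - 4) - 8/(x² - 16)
This is an ∞-∞ indeterminate form.

Combine fractions or rationalize to convert ∞-∞ to 0/0 form:
  lim(x→4) 1/(x - 4) - 8/(x² - 16) = 1/8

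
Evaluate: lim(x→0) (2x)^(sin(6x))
This is an exponential indeterminate form.

For exponential indeterminate forms, take the natural log:
  Let L = lim(x→0) (2x)^(sin(6x))
  Then ln(L) = lim(x→0) [exponent × ln(base)]
  Evaluate using L'Hôpital or standard limits, then exponentiate.
  L = 1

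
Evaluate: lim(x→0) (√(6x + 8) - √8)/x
This is a standard limit.

Factor or rationalize the expression:
  lim(x→0) (√(6x + 8) - √8)/x = 3·sqrt(2)/4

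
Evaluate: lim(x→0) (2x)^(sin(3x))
This is an exponential indeterminate form.

For exponential indeterminate forms, take the natural log:
  Let L = lim(x→0) (2x)^(sin(3x))
  Then ln(L) = lim(x→0) [exponent × ln(base)]
  Evaluate using L'Hôpital or standard limits, then exponentiate.
  L = 1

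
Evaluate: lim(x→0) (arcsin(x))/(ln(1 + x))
This is a 0/0 indeterminate form.

Apply L'Hôpital's rule: differentiate numerator and denominator separately.
  f(x) = asin(x)   ⇒   f'(x) = 1/sqrt(1 - x^2)
  g(x) = ln(x + 1)   ⇒   g'(x) = 1/(x + 1)
  lim(x→0) f'(x)/g'(x) = lim(x→0) (1/sqrt(1 - x^2))/(1/(x + 1))
  = 1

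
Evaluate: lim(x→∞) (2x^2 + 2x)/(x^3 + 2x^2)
This is an ∞/∞ indeterminate form.

Apply L'Hôpital's rule: differentiate numerator and denominator separately.
  f(x) = 2·x^2 + 2·x   ⇒   f'(x) = 4·x + 2
  g(x) = x^3 + 2·x^2   ⇒   g'(x) = 3·x^2 + 4·x
  lim(x→∞) f'(x)/g'(x) = lim(x→∞) (4·x + 2)/(3·x^2 + 4·x)
  = 0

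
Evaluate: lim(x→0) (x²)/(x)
This is a 0/0 indeterminate form.

Apply L'Hôpital's rule: differentiate numerator and denominator separately.
  f(x) = x^2   ⇒   f'(x) = 2·x
  g(x) = x   ⇒   g'(x) = 1
  lim(x→0) f'(x)/g'(x) = lim(x→0) (2·x)/(1)
  = 0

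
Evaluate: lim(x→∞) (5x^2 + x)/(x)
This is an ∞/∞ indeterminate form.

Apply L'Hôpital's rule: differentiate numerator and denominator separately.
  f(x) = 5·x^2 + x   ⇒   f'(x) = 10·x + 1
  g(x) = x   ⇒   g'(x) = 1
  lim(x→∞) f'(x)/g'(x) = lim(x→∞) (10·x + 1)/(1)
  = ∞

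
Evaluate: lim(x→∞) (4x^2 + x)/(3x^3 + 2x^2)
This is an ∞/∞ indeterminate form.

Apply L'Hôpital's rule: differentiate numerator and denominator separately.
  f(x) = 4·x^2 + x   ⇒   f'(x) = 8·x + 1
  g(x) = 3·x^3 + 2·x^2   ⇒   g'(x) = 9·x^2 + 4·x
  lim(x→∞) f'(x)/g'(x) = lim(x→∞) (8·x + 1)/(9·x^2 + 4·x)
  = 0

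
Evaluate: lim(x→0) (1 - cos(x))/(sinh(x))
This is a 0/0 indeterminate form.

Apply L'Hôpital's rule: differentiate numerator and denominator separately.
  f(x) = 1 - cos(x)   ⇒   f'(x) = sin(x)
  g(x) = sinh(x)   ⇒   g'(x) = cosh(x)
  lim(x→0) f'(x)/g'(x) = lim(x→0) (sin(x))/(cosh(x))
  = 0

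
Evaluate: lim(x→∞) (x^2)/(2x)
This is an ∞/∞ indeterminate form.

Apply L'Hôpital's rule: differentiate numerator and denominator separately.
  f(x) = x^2   ⇒   f'(x) = 2·x
  g(x) = 2·x   ⇒   g'(x) = 2
  lim(x→∞) f'(x)/g'(x) = lim(x→∞) (2·x)/(2)
  = ∞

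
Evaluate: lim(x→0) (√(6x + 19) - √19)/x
This is a standard limit.

Factor or rationalize the expression:
  lim(x→0) (√(6x + 19) - √19)/x = 3·sqrt(19)/19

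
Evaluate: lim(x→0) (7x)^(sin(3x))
This is an exponential indeterminate form.

For exponential indeterminate forms, take the natural log:
  Let L = lim(x→0) (7x)^(sin(3x))
  Then ln(L) = lim(x→0) [exponent × ln(base)]
  Evaluate using L'Hôpital or standard limits, then exponentiate.
  L = 1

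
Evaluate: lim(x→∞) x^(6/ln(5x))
This is an exponential indeterminate form.

For exponential indeterminate forms, take the natural log:
  Let L = lim(x→∞) x^(6/ln(5x))
  Then ln(L) = lim(x→∞) [exponent × ln(base)]
  Evaluate using L'Hôpital or standard limits, then exponentiate.
  L = e^(6)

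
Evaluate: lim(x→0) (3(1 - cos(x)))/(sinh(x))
This is a 0/0 indeterminate form.

Apply L'Hôpital's rule: differentiate numerator and denominator separately.
  f(x) = 3 - 3·cos(x)   ⇒   f'(x) = 3·sin(x)
  g(x) = sinh(x)   ⇒   g'(x) = cosh(x)
  lim(x→0) f'(x)/g'(x) = lim(x→0) (3·sin(x))/(cosh(x))
  = 0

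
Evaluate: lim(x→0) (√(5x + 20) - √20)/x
This is a standard limit.

Factor or rationalize the expression:
  lim(x→0) (√(5x + 20) - √20)/x = sqrt(5)/4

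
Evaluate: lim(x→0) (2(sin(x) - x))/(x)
This is a 0/0 indeterminate form.

Apply L'Hôpital's rule: differentiate numerator and denominator separately.
  f(x) = -2·x + 2·sin(x)   ⇒   f'(x) = 2·cos(x) - 2
  g(x) = x   ⇒   g'(x) = 1
  lim(x→0) f'(x)/g'(x) = lim(x→0) (2·cos(x) - 2)/(1)
  = 0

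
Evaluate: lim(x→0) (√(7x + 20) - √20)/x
This is a standard limit.

Factor or rationalize the expression:
  lim(x→0) (√(7x + 20) - √20)/x = 7·sqrt(5)/20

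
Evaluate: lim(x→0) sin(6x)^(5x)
This is an exponential indeterminate form.

For exponential indeterminate forms, take the natural log:
  Let L = lim(x→0) sin(6x)^(5x)
  Then ln(L) = lim(x→0) [exponent × ln(base)]
  Evaluate using L'Hôpital or standard limits, then exponentiate.
  L = 1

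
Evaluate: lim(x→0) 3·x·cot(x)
This is a 0·∞ indeterminate form.

Rewrite 0·∞ as a quotient (0/0 or ∞/∞ form), then apply L'Hôpital's rule:
  lim(x→0) 3·x·cot(x) = 3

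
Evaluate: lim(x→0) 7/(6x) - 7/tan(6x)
This is an ∞-∞ indeterminate form.

Combine fractions or rationalize to convert ∞-∞ to 0/0 form:
  lim(x→0) 7/(6x) - 7/tan(6x) = 0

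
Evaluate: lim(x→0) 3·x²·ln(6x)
This is a 0·∞ indeterminate form.

Rewrite 0·∞ as a quotient (0/0 or ∞/∞ form), then apply L'Hôpital's rule:
  lim(x→0) 3·x²·ln(6x) = 0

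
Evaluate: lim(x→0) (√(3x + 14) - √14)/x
This is a standard limit.

Factor or rationalize the expression:
  lim(x→0) (√(3x + 14) - √14)/x = 3·sqrt(14)/28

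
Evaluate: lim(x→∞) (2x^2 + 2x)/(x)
This is an ∞/∞ indeterminate form.

Apply L'Hôpital's rule: differentiate numerator and denominator separately.
  f(x) = 2·x^2 + 2·x   ⇒   f'(x) = 4·x + 2
  g(x) = x   ⇒   g'(x) = 1
  lim(x→∞) f'(x)/g'(x) = lim(x→∞) (4·x + 2)/(1)
  = ∞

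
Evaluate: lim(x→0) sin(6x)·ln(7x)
This is a 0·∞ indeterminate form.

Rewrite 0·∞ as a quotient (0/0 or ∞/∞ form), then apply L'Hôpital's rule:
  lim(x→0) sin(6x)·ln(7x) = 0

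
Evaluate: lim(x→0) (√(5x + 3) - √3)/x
This is a standard limit.

Factor or rationalize the expression:
  lim(x→0) (√(5x + 3) - √3)/x = 5·sqrt(3)/6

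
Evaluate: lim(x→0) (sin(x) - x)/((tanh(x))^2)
This is a 0/0 indeterminate form.

Apply L'Hôpital's rule: differentiate numerator and denominator separately.
  f(x) = -x + sin(x)   ⇒   f'(x) = cos(x) - 1
  g(x) = tanh(x)^2   ⇒   g'(x) = (2 - 2·tanh(x)^2)·tanh(x)
  lim(x→0) f'(x)/g'(x) = lim(x→0) (cos(x) - 1)/((2 - 2·tanh(x)^2)·tanh(x))
  = 0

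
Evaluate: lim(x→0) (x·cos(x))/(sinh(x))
This is a 0/0 indeterminate form.

Apply L'Hôpital's rule: differentiate numerator and denominator separately.
  f(x) = x·cos(x)   ⇒   f'(x) = -x·sin(x) + cos(x)
  g(x) = sinh(x)   ⇒   g'(x) = cosh(x)
  lim(x→0) f'(x)/g'(x) = lim(x→0) (-x·sin(x) + cos(x))/(cosh(x))
  = 1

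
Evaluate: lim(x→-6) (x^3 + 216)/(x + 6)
This is a standard limit.

Factor or rationalize the expression:
  lim(x→-6) (x^3 + 216)/(x + 6) = 108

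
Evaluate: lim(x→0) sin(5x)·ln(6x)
This is a 0·∞ indeterminate form.

Rewrite 0·∞ as a quotient (0/0 or ∞/∞ form), then apply L'Hôpital's rule:
  lim(x→0) sin(5x)·ln(6x) = 0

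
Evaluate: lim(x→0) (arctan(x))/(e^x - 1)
This is a 0/0 indeterminate form.

Apply L'Hôpital's rule: differentiate numerator and denominator separately.
  f(x) = atan(x)   ⇒   f'(x) = 1/(x^2 + 1)
  g(x) = e^(x) - 1   ⇒   g'(x) = e^(x)
  lim(x→0) f'(x)/g'(x) = lim(x→0) (1/(x^2 + 1))/(e^(x))
  = 1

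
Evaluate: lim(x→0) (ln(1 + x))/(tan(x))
This is a 0/0 indeterminate form.

Apply L'Hôpital's rule: differentiate numerator and denominator separately.
  f(x) = ln(x + 1)   ⇒   f'(x) = 1/(x + 1)
  g(x) = tan(x)   ⇒   g'(x) = tan(x)^2 + 1
  lim(x→0) f'(x)/g'(x) = lim(x→0) (1/(x + 1))/(tan(x)^2 + 1)
  = 1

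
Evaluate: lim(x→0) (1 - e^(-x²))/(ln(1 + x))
This is a 0/0 indeterminate form.

Apply L'Hôpital's rule: differentiate numerator and denominator separately.
  f(x) = 1 - e^(-x^2)   ⇒   f'(x) = 2·x·e^(-x^2)
  g(x) = ln(x + 1)   ⇒   g'(x) = 1/(x + 1)
  lim(x→0) f'(x)/g'(x) = lim(x→0) (2·x·e^(-x^2))/(1/(x + 1))
  = 0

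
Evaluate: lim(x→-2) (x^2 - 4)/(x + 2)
This is a standard limit.

Factor or rationalize the expression:
  lim(x→-2) (x^2 - 4)/(x + 2) = -4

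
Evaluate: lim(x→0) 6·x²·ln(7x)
This is a 0·∞ indeterminate form.

Rewrite 0·∞ as a quotient (0/0 or ∞/∞ form), then apply L'Hôpital's rule:
  lim(x→0) 6·x²·ln(7x) = 0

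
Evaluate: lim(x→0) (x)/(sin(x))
This is a 0/0 indeterminate form.

Apply L'Hôpital's rule: differentiate numerator and denominator separately.
  f(x) = x   ⇒   f'(x) = 1
  g(x) = sin(x)   ⇒   g'(x) = cos(x)
  lim(x→0) f'(x)/g'(x) = lim(x→0) (1)/(cos(x))
  = 1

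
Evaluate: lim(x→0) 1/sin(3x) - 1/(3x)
This is an ∞-∞ indeterminate form.

Combine fractions or rationalize to convert ∞-∞ to 0/0 form:
  lim(x→0) 1/sin(3x) - 1/(3x) = 0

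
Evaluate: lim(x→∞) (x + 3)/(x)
This is an ∞/∞ indeterminate form.

Apply L'Hôpital's rule: differentiate numerator and denominator separately.
  f(x) = x + 3   ⇒   f'(x) = 1
  g(x) = x   ⇒   g'(x) = 1
  lim(x→∞) f'(x)/g'(x) = lim(x→∞) (1)/(1)
  = 1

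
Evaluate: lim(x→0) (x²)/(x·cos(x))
This is a 0/0 indeterminate form.

Apply L'Hôpital's rule: differentiate numerator and denominator separately.
  f(x) = x^2   ⇒   f'(x) = 2·x
  g(x) = x·cos(x)   ⇒   g'(x) = -x·sin(x) + cos(x)
  lim(x→0) f'(x)/g'(x) = lim(x→0) (2·x)/(-x·sin(x) + cos(x))
  = 0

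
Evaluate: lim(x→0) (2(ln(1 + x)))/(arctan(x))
This is a 0/0 indeterminate form.

Apply L'Hôpital's rule: differentiate numerator and denominator separately.
  f(x) = 2·ln(x + 1)   ⇒   f'(x) = 2/(x + 1)
  g(x) = atan(x)   ⇒   g'(x) = 1/(x^2 + 1)
  lim(x→0) f'(x)/g'(x) = lim(x→0) (2/(x + 1))/(1/(x^2 + 1))
  = 2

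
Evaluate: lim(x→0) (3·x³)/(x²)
This is a 0/0 indeterminate form.

Apply L'Hôpital's rule: differentiate numerator and denominator separately.
  f(x) = 3·x^3   ⇒   f'(x) = 9·x^2
  g(x) = x^2   ⇒   g'(x) = 2·x
  lim(x→0) f'(x)/g'(x) = lim(x→0) (9·x^2)/(2·x)
  = 0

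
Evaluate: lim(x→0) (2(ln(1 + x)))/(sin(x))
This is a 0/0 indeterminate form.

Apply L'Hôpital's rule: differentiate numerator and denominator separately.
  f(x) = 2·ln(x + 1)   ⇒   f'(x) = 2/(x + 1)
  g(x) = sin(x)   ⇒   g'(x) = cos(x)
  lim(x→0) f'(x)/g'(x) = lim(x→0) (2/(x + 1))/(cos(x))
  = 2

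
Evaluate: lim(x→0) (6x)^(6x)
This is an exponential indeterminate form.

For exponential indeterminate forms, take the natural log:
  Let L = lim(x→0) (6x)^(6x)
  Then ln(L) = lim(x→0) [exponent × ln(base)]
  Evaluate using L'Hôpital or standard limits, then exponentiate.
  L = 1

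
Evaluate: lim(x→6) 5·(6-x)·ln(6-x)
This is a 0·∞ indeterminate form.

Rewrite 0·∞ as a quotient (0/0 or ∞/∞ form), then apply L'Hôpital's rule:
  lim(x→6) 5·(6-x)·ln(6-x) = 0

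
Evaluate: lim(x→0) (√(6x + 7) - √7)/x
This is a standard limit.

Factor or rationalize the expression:
  lim(x→0) (√(6x + 7) - √7)/x = 3·sqrt(7)/7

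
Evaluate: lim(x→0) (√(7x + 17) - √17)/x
This is a standard limit.

Factor or rationalize the expression:
  lim(x→0) (√(7x + 17) - √17)/x = 7·sqrt(17)/34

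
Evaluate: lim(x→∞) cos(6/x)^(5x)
This is an exponential indeterminate form.

For exponential indeterminate forms, take the natural log:
  Let L = lim(x→∞) cos(6/x)^(5x)
  Then ln(L) = lim(x→∞) [exponent × ln(base)]
  Evaluate using L'Hôpital or standard limits, then exponentiate.
  L = 1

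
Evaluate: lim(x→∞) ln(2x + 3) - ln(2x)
This is an ∞-∞ indeterminate form.

Combine fractions or rationalize to convert ∞-∞ to 0/0 form:
  lim(x→∞) ln(2x + 3) - ln(2x) = 0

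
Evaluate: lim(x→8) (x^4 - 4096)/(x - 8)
This is a standard limit.

Factor or rationalize the expression:
  lim(x→8) (x^4 - 4096)/(x - 8) = 2048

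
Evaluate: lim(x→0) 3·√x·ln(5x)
This is a 0·∞ indeterminate form.

Rewrite 0·∞ as a quotient (0/0 or ∞/∞ form), then apply L'Hôpital's rule:
  lim(x→0) 3·√x·ln(5x) = 0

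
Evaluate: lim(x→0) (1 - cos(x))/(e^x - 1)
This is a 0/0 indeterminate form.

Apply L'Hôpital's rule: differentiate numerator and denominator separately.
  f(x) = 1 - cos(x)   ⇒   f'(x) = sin(x)
  g(x) = e^(x) - 1   ⇒   g'(x) = e^(x)
  lim(x→0) f'(x)/g'(x) = lim(x→0) (sin(x))/(e^(x))
  = 0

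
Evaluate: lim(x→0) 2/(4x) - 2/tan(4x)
This is an ∞-∞ indeterminate form.

Combine fractions or rationalize to convert ∞-∞ to 0/0 form:
  lim(x→0) 2/(4x) - 2/tan(4x) = 0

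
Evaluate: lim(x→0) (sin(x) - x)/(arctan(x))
This is a 0/0 indeterminate form.

Apply L'Hôpital's rule: differentiate numerator and denominator separately.
  f(x) = -x + sin(x)   ⇒   f'(x) = cos(x) - 1
  g(x) = atan(x)   ⇒   g'(x) = 1/(x^2 + 1)
  lim(x→0) f'(x)/g'(x) = lim(x→0) (cos(x) - 1)/(1/(x^2 + 1))
  = 0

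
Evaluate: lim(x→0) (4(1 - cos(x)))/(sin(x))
This is a 0/0 indeterminate form.

Apply L'Hôpital's rule: differentiate numerator and denominator separately.
  f(x) = 4 - 4·cos(x)   ⇒   f'(x) = 4·sin(x)
  g(x) = sin(x)   ⇒   g'(x) = cos(x)
  lim(x→0) f'(x)/g'(x) = lim(x→0) (4·sin(x))/(cos(x))
  = 0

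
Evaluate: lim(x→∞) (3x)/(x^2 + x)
This is an ∞/∞ indeterminate form.

Apply L'Hôpital's rule: differentiate numerator and denominator separately.
  f(x) = 3·x   ⇒   f'(x) = 3
  g(x) = x^2 + x   ⇒   g'(x) = 2·x + 1
  lim(x→∞) f'(x)/g'(x) = lim(x→∞) (3)/(2·x + 1)
  = 0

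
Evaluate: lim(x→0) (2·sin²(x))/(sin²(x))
This is a 0/0 indeterminate form.

Apply L'Hôpital's rule: differentiate numerator and denominator separately.
  f(x) = 2·sin(x)^2   ⇒   f'(x) = 4·sin(x)·cos(x)
  g(x) = sin(x)^2   ⇒   g'(x) = 2·sin(x)·cos(x)
  lim(x→0) f'(x)/g'(x) = lim(x→0) (4·sin(x)·cos(x))/(2·sin(x)·cos(x))
  = 2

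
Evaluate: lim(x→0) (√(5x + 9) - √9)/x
This is a standard limit.

Factor or rationalize the expression:
  lim(x→0) (√(5x + 9) - √9)/x = 5/6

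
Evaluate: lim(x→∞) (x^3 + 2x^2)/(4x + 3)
This is an ∞/∞ indeterminate form.

Apply L'Hôpital's rule: differentiate numerator and denominator separately.
  f(x) = x^3 + 2·x^2   ⇒   f'(x) = 3·x^2 + 4·x
  g(x) = 4·x + 3   ⇒   g'(x) = 4
  lim(x→∞) f'(x)/g'(x) = lim(x→∞) (3·x^2 + 4·x)/(4)
  = ∞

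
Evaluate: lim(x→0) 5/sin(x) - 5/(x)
This is an ∞-∞ indeterminate form.

Combine fractions or rationalize to convert ∞-∞ to 0/0 form:
  lim(x→0) 5/sin(x) - 5/(x) = 0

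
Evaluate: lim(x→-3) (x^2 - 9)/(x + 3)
This is a standard limit.

Factor or rationalize the expression:
  lim(x→-3) (x^2 - 9)/(x + 3) = -6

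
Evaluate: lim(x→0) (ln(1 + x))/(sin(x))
This is a 0/0 indeterminate form.

Apply L'Hôpital's rule: differentiate numerator and denominator separately.
  f(x) = ln(x + 1)   ⇒   f'(x) = 1/(x + 1)
  g(x) = sin(x)   ⇒   g'(x) = cos(x)
  lim(x→0) f'(x)/g'(x) = lim(x→0) (1/(x + 1))/(cos(x))
  = 1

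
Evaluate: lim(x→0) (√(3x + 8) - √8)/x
This is a standard limit.

Factor or rationalize the expression:
  lim(x→0) (√(3x + 8) - √8)/x = 3·sqrt(2)/8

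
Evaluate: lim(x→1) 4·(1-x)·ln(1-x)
This is a 0·∞ indeterminate form.

Rewrite 0·∞ as a quotient (0/0 or ∞/∞ form), then apply L'Hôpital's rule:
  lim(x→1) 4·(1-x)·ln(1-x) = 0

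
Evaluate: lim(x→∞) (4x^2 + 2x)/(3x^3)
This is an ∞/∞ indeterminate form.

Apply L'Hôpital's rule: differentiate numerator and denominator separately.
  f(x) = 4·x^2 + 2·x   ⇒   f'(x) = 8·x + 2
  g(x) = 3·x^3   ⇒   g'(x) = 9·x^2
  lim(x→∞) f'(x)/g'(x) = lim(x→∞) (8·x + 2)/(9·x^2)
  = 0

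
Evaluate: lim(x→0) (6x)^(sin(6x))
This is an exponential indeterminate form.

For exponential indeterminate forms, take the natural log:
  Let L = lim(x→0) (6x)^(sin(6x))
  Then ln(L) = lim(x→0) [exponent × ln(base)]
  Evaluate using L'Hôpital or standard limits, then exponentiate.
  L = 1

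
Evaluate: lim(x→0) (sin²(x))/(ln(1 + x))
This is a 0/0 indeterminate form.

Apply L'Hôpital's rule: differentiate numerator and denominator separately.
  f(x) = sin(x)^2   ⇒   f'(x) = 2·sin(x)·cos(x)
  g(x) = ln(x + 1)   ⇒   g'(x) = 1/(x + 1)
  lim(x→0) f'(x)/g'(x) = lim(x→0) (2·sin(x)·cos(x))/(1/(x + 1))
  = 0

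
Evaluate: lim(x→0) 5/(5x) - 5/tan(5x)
This is an ∞-∞ indeterminate form.

Combine fractions or rationalize to convert ∞-∞ to 0/0 form:
  lim(x→0) 5/(5x) - 5/tan(5x) = 0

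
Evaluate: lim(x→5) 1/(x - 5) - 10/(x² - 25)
This is an ∞-∞ indeterminate form.

Combine fractions or rationalize to convert ∞-∞ to 0/0 form:
  lim(x→5) 1/(x - 5) - 10/(x² - 25) = 1/10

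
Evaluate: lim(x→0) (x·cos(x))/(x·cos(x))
This is a 0/0 indeterminate form.

Apply L'Hôpital's rule: differentiate numerator and denominator separately.
  f(x) = x·cos(x)   ⇒   f'(x) = -x·sin(x) + cos(x)
  g(x) = x·cos(x)   ⇒   g'(x) = -x·sin(x) + cos(x)
  lim(x→0) f'(x)/g'(x) = lim(x→0) (-x·sin(x) + cos(x))/(-x·sin(x) + cos(x))
  = 1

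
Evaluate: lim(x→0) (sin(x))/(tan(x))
This is a 0/0 indeterminate form.

Apply L'Hôpital's rule: differentiate numerator and denominator separately.
  f(x) = sin(x)   ⇒   f'(x) = cos(x)
  g(x) = tan(x)   ⇒   g'(x) = tan(x)^2 + 1
  lim(x→0) f'(x)/g'(x) = lim(x→0) (cos(x))/(tan(x)^2 + 1)
  = 1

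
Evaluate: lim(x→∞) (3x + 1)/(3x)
This is an ∞/∞ indeterminate form.

Apply L'Hôpital's rule: differentiate numerator and denominator separately.
  f(x) = 3·x + 1   ⇒   f'(x) = 3
  g(x) = 3·x   ⇒   g'(x) = 3
  lim(x→∞) f'(x)/g'(x) = lim(x→∞) (3)/(3)
  = 1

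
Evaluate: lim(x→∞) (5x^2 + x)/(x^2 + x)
This is an ∞/∞ indeterminate form.

Apply L'Hôpital's rule: differentiate numerator and denominator separately.
  f(x) = 5·x^2 + x   ⇒   f'(x) = 10·x + 1
  g(x) = x^2 + x   ⇒   g'(x) = 2·x + 1
  lim(x→∞) f'(x)/g'(x) = lim(x→∞) (10·x + 1)/(2·x + 1)
  = 5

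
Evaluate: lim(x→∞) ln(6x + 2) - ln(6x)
This is an ∞-∞ indeterminate form.

Combine fractions or rationalize to convert ∞-∞ to 0/0 form:
  lim(x→∞) ln(6x + 2) - ln(6x) = 0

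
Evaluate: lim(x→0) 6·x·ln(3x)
This is a 0·∞ indeterminate form.

Rewrite 0·∞ as a quotient (0/0 or ∞/∞ form), then apply L'Hôpital's rule:
  lim(x→0) 6·x·ln(3x) = 0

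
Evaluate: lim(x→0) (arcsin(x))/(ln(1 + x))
This is a 0/0 indeterminate form.

Apply L'Hôpital's rule: differentiate numerator and denominator separately.
  f(x) = asin(x)   ⇒   f'(x) = 1/sqrt(1 - x^2)
  g(x) = ln(x + 1)   ⇒   g'(x) = 1/(x + 1)
  lim(x→0) f'(x)/g'(x) = lim(x→0) (1/sqrt(1 - x^2))/(1/(x + 1))
  = 1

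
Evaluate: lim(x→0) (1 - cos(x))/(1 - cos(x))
This is a 0/0 indeterminate form.

Apply L'Hôpital's rule: differentiate numerator and denominator separately.
  f(x) = 1 - cos(x)   ⇒   f'(x) = sin(x)
  g(x) = 1 - cos(x)   ⇒   g'(x) = sin(x)
  lim(x→0) f'(x)/g'(x) = lim(x→0) (sin(x))/(sin(x))
  = 1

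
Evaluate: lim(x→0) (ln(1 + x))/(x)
This is a 0/0 indeterminate form.

Apply L'Hôpital's rule: differentiate numerator and denominator separately.
  f(x) = ln(x + 1)   ⇒   f'(x) = 1/(x + 1)
  g(x) = x   ⇒   g'(x) = 1
  lim(x→0) f'(x)/g'(x) = lim(x→0) (1/(x + 1))/(1)
  = 1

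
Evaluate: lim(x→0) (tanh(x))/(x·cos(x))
This is a 0/0 indeterminate form.

Apply L'Hôpital's rule: differentiate numerator and denominator separately.
  f(x) = tanh(x)   ⇒   f'(x) = 1 - tanh(x)^2
  g(x) = x·cos(x)   ⇒   g'(x) = -x·sin(x) + cos(x)
  lim(x→0) f'(x)/g'(x) = lim(x→0) (1 - tanh(x)^2)/(-x·sin(x) + cos(x))
  = 1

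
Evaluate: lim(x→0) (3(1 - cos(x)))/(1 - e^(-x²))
This is a 0/0 indeterminate form.

Apply L'Hôpital's rule: differentiate numerator and denominator separately.
  f(x) = 3 - 3·cos(x)   ⇒   f'(x) = 3·sin(x)
  g(x) = 1 - e^(-x^2)   ⇒   g'(x) = 2·x·e^(-x^2)
  lim(x→0) f'(x)/g'(x) = lim(x→0) (3·sin(x))/(2·x·e^(-x^2))
  = 3/2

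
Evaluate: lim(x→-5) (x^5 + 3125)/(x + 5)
This is a standard limit.

Factor or rationalize the expression:
  lim(x→-5) (x^5 + 3125)/(x + 5) = 3125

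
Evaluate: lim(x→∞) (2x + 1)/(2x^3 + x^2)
This is an ∞/∞ indeterminate form.

Apply L'Hôpital's rule: differentiate numerator and denominator separately.
  f(x) = 2·x + 1   ⇒   f'(x) = 2
  g(x) = 2·x^3 + x^2   ⇒   g'(x) = 6·x^2 + 2·x
  lim(x→∞) f'(x)/g'(x) = lim(x→∞) (2)/(6·x^2 + 2·x)
  = 0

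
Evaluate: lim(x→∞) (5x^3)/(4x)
This is an ∞/∞ indeterminate form.

Apply L'Hôpital's rule: differentiate numerator and denominator separately.
  f(x) = 5·x^3   ⇒   f'(x) = 15·x^2
  g(x) = 4·x   ⇒   g'(x) = 4
  lim(x→∞) f'(x)/g'(x) = lim(x→∞) (15·x^2)/(4)
  = ∞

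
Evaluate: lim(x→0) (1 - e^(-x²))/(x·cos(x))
This is a 0/0 indeterminate form.

Apply L'Hôpital's rule: differentiate numerator and denominator separately.
  f(x) = 1 - e^(-x^2)   ⇒   f'(x) = 2·x·e^(-x^2)
  g(x) = x·cos(x)   ⇒   g'(x) = -x·sin(x) + cos(x)
  lim(x→0) f'(x)/g'(x) = lim(x→0) (2·x·e^(-x^2))/(-x·sin(x) + cos(x))
  = 0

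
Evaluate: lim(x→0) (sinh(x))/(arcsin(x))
This is a 0/0 indeterminate form.

Apply L'Hôpital's rule: differentiate numerator and denominator separately.
  f(x) = sinh(x)   ⇒   f'(x) = cosh(x)
  g(x) = asin(x)   ⇒   g'(x) = 1/sqrt(1 - x^2)
  lim(x→0) f'(x)/g'(x) = lim(x→0) (cosh(x))/(1/sqrt(1 - x^2))
  = 1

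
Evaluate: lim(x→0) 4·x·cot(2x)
This is a 0·∞ indeterminate form.

Rewrite 0·∞ as a quotient (0/0 or ∞/∞ form), then apply L'Hôpital's rule:
  lim(x→0) 4·x·cot(2x) = 2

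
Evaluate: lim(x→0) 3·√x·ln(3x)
This is a 0·∞ indeterminate form.

Rewrite 0·∞ as a quotient (0/0 or ∞/∞ form), then apply L'Hôpital's rule:
  lim(x→0) 3·√x·ln(3x) = 0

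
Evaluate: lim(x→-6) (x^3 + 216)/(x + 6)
This is a standard limit.

Factor or rationalize the expression:
  lim(x→-6) (x^3 + 216)/(x + 6) = 108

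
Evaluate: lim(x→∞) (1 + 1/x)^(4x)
This is an exponential indeterminate form.

For exponential indeterminate forms, take the natural log:
  Let L = lim(x→∞) (1 + 1/x)^(4x)
  Then ln(L) = lim(x→∞) [exponent × ln(base)]
  Evaluate using L'Hôpital or standard limits, then exponentiate.
  L = e^(4)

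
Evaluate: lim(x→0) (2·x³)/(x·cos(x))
This is a 0/0 indeterminate form.

Apply L'Hôpital's rule: differentiate numerator and denominator separately.
  f(x) = 2·x^3   ⇒   f'(x) = 6·x^2
  g(x) = x·cos(x)   ⇒   g'(x) = -x·sin(x) + cos(x)
  lim(x→0) f'(x)/g'(x) = lim(x→0) (6·x^2)/(-x·sin(x) + cos(x))
  = 0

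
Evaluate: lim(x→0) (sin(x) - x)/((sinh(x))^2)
This is a 0/0 indeterminate form.

Apply L'Hôpital's rule: differentiate numerator and denominator separately.
  f(x) = -x + sin(x)   ⇒   f'(x) = cos(x) - 1
  g(x) = sinh(x)^2   ⇒   g'(x) = 2·sinh(x)·cosh(x)
  lim(x→0) f'(x)/g'(x) = lim(x→0) (cos(x) - 1)/(2·sinh(x)·cosh(x))
  = 0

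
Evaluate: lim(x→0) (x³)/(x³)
This is a 0/0 indeterminate form.

Apply L'Hôpital's rule: differentiate numerator and denominator separately.
  f(x) = x^3   ⇒   f'(x) = 3·x^2
  g(x) = x^3   ⇒   g'(x) = 3·x^2
  lim(x→0) f'(x)/g'(x) = lim(x→0) (3·x^2)/(3·x^2)
  = 1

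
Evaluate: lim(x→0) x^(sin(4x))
This is an exponential indeterminate form.

For exponential indeterminate forms, take the natural log:
  Let L = lim(x→0) x^(sin(4x))
  Then ln(L) = lim(x→0) [exponent × ln(base)]
  Evaluate using L'Hôpital or standard limits, then exponentiate.
  L = 1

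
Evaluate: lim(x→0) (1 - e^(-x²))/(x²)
This is a 0/0 indeterminate form.

Apply L'Hôpital's rule: differentiate numerator and denominator separately.
  f(x) = 1 - e^(-x^2)   ⇒   f'(x) = 2·x·e^(-x^2)
  g(x) = x^2   ⇒   g'(x) = 2·x
  lim(x→0) f'(x)/g'(x) = lim(x→0) (2·x·e^(-x^2))/(2·x)
  = 1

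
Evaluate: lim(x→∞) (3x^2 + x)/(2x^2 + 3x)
This is an ∞/∞ indeterminate form.

Apply L'Hôpital's rule: differentiate numerator and denominator separately.
  f(x) = 3·x^2 + x   ⇒   f'(x) = 6·x + 1
  g(x) = 2·x^2 + 3·x   ⇒   g'(x) = 4·x + 3
  lim(x→∞) f'(x)/g'(x) = lim(x→∞) (6·x + 1)/(4·x + 3)
  = 3/2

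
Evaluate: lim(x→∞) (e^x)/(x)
This is an ∞/∞ indeterminate form.

Apply L'Hôpital's rule: differentiate numerator and denominator separately.
  f(x) = e^(x)   ⇒   f'(x) = e^(x)
  g(x) = x   ⇒   g'(x) = 1
  lim(x→∞) f'(x)/g'(x) = lim(x→∞) (e^(x))/(1)
  = ∞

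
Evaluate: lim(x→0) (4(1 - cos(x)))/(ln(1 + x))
This is a 0/0 indeterminate form.

Apply L'Hôpital's rule: differentiate numerator and denominator separately.
  f(x) = 4 - 4·cos(x)   ⇒   f'(x) = 4·sin(x)
  g(x) = ln(x + 1)   ⇒   g'(x) = 1/(x + 1)
  lim(x→0) f'(x)/g'(x) = lim(x→0) (4·sin(x))/(1/(x + 1))
  = 0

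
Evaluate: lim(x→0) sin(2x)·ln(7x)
This is a 0·∞ indeterminate form.

Rewrite 0·∞ as a quotient (0/0 or ∞/∞ form), then apply L'Hôpital's rule:
  lim(x→0) sin(2x)·ln(7x) = 0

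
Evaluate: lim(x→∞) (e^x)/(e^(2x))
This is an ∞/∞ indeterminate form.

Apply L'Hôpital's rule: differentiate numerator and denominator separately.
  f(x) = e^(x)   ⇒   f'(x) = e^(x)
  g(x) = e^(2·x)   ⇒   g'(x) = 2·e^(2·x)
  lim(x→∞) f'(x)/g'(x) = lim(x→∞) (e^(x))/(2·e^(2·x))
  = 0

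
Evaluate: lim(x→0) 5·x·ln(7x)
This is a 0·∞ indeterminate form.

Rewrite 0·∞ as a quotient (0/0 or ∞/∞ form), then apply L'Hôpital's rule:
  lim(x→0) 5·x·ln(7x) = 0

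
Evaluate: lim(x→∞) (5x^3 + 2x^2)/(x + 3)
This is an ∞/∞ indeterminate form.

Apply L'Hôpital's rule: differentiate numerator and denominator separately.
  f(x) = 5·x^3 + 2·x^2   ⇒   f'(x) = 15·x^2 + 4·x
  g(x) = x + 3   ⇒   g'(x) = 1
  lim(x→∞) f'(x)/g'(x) = lim(x→∞) (15·x^2 + 4·x)/(1)
  = ∞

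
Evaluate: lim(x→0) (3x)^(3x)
This is an exponential indeterminate form.

For exponential indeterminate forms, take the natural log:
  Let L = lim(x→0) (3x)^(3x)
  Then ln(L) = lim(x→0) [exponent × ln(base)]
  Evaluate using L'Hôpital or standard limits, then exponentiate.
  L = 1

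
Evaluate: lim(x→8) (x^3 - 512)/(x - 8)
This is a standard limit.

Factor or rationalize the expression:
  lim(x→8) (x^3 - 512)/(x - 8) = 192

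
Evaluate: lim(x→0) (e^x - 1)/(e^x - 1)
This is a 0/0 indeterminate form.

Apply L'Hôpital's rule: differentiate numerator and denominator separately.
  f(x) = e^(x) - 1   ⇒   f'(x) = e^(x)
  g(x) = e^(x) - 1   ⇒   g'(x) = e^(x)
  lim(x→0) f'(x)/g'(x) = lim(x→0) (e^(x))/(e^(x))
  = 1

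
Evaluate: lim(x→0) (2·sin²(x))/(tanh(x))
This is a 0/0 indeterminate form.

Apply L'Hôpital's rule: differentiate numerator and denominator separately.
  f(x) = 2·sin(x)^2   ⇒   f'(x) = 4·sin(x)·cos(x)
  g(x) = tanh(x)   ⇒   g'(x) = 1 - tanh(x)^2
  lim(x→0) f'(x)/g'(x) = lim(x→0) (4·sin(x)·cos(x))/(1 - tanh(x)^2)
  = 0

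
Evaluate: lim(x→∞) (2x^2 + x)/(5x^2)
This is an ∞/∞ indeterminate form.

Apply L'Hôpital's rule: differentiate numerator and denominator separately.
  f(x) = 2·x^2 + x   ⇒   f'(x) = 4·x + 1
  g(x) = 5·x^2   ⇒   g'(x) = 10·x
  lim(x→∞) f'(x)/g'(x) = lim(x→∞) (4·x + 1)/(10·x)
  = 2/5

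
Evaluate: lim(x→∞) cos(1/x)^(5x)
This is an exponential indeterminate form.

For exponential indeterminate forms, take the natural log:
  Let L = lim(x→∞) cos(1/x)^(5x)
  Then ln(L) = lim(x→∞) [exponent × ln(base)]
  Evaluate using L'Hôpital or standard limits, then exponentiate.
  L = 1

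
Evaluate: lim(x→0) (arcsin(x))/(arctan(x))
This is a 0/0 indeterminate form.

Apply L'Hôpital's rule: differentiate numerator and denominator separately.
  f(x) = asin(x)   ⇒   f'(x) = 1/sqrt(1 - x^2)
  g(x) = atan(x)   ⇒   g'(x) = 1/(x^2 + 1)
  lim(x→0) f'(x)/g'(x) = lim(x→0) (1/sqrt(1 - x^2))/(1/(x^2 + 1))
  = 1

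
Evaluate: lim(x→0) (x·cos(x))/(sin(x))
This is a 0/0 indeterminate form.

Apply L'Hôpital's rule: differentiate numerator and denominator separately.
  f(x) = x·cos(x)   ⇒   f'(x) = -x·sin(x) + cos(x)
  g(x) = sin(x)   ⇒   g'(x) = cos(x)
  lim(x→0) f'(x)/g'(x) = lim(x→0) (-x·sin(x) + cos(x))/(cos(x))
  = 1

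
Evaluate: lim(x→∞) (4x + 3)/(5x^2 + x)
This is an ∞/∞ indeterminate form.

Apply L'Hôpital's rule: differentiate numerator and denominator separately.
  f(x) = 4·x + 3   ⇒   f'(x) = 4
  g(x) = 5·x^2 + x   ⇒   g'(x) = 10·x + 1
  lim(x→∞) f'(x)/g'(x) = lim(x→∞) (4)/(10·x + 1)
  = 0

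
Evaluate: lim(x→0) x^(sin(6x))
This is an exponential indeterminate form.

For exponential indeterminate forms, take the natural log:
  Let L = lim(x→0) x^(sin(6x))
  Then ln(L) = lim(x→0) [exponent × ln(base)]
  Evaluate using L'Hôpital or standard limits, then exponentiate.
  L = 1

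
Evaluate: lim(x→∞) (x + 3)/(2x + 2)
This is an ∞/∞ indeterminate form.

Apply L'Hôpital's rule: differentiate numerator and denominator separately.
  f(x) = x + 3   ⇒   f'(x) = 1
  g(x) = 2·x + 2   ⇒   g'(x) = 2
  lim(x→∞) f'(x)/g'(x) = lim(x→∞) (1)/(2)
  = 1/2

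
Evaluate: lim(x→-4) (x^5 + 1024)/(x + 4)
This is a standard limit.

Factor or rationalize the expression:
  lim(x→-4) (x^5 + 1024)/(x + 4) = 1280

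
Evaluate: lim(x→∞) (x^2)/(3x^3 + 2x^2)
This is an ∞/∞ indeterminate form.

Apply L'Hôpital's rule: differentiate numerator and denominator separately.
  f(x) = x^2   ⇒   f'(x) = 2·x
  g(x) = 3·x^3 + 2·x^2   ⇒   g'(x) = 9·x^2 + 4·x
  lim(x→∞) f'(x)/g'(x) = lim(x→∞) (2·x)/(9·x^2 + 4·x)
  = 0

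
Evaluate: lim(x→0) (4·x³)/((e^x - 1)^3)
This is a 0/0 indeterminate form.

Apply L'Hôpital's rule: differentiate numerator and denominator separately.
  f(x) = 4·x^3   ⇒   f'(x) = 12·x^2
  g(x) = (e^(x) - 1)^3   ⇒   g'(x) = 3·(e^(x) - 1)^2·e^(x)
  lim(x→0) f'(x)/g'(x) = lim(x→0) (12·x^2)/(3·(e^(x) - 1)^2·e^(x))
  = 4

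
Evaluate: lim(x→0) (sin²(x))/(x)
This is a 0/0 indeterminate form.

Apply L'Hôpital's rule: differentiate numerator and denominator separately.
  f(x) = sin(x)^2   ⇒   f'(x) = 2·sin(x)·cos(x)
  g(x) = x   ⇒   g'(x) = 1
  lim(x→0) f'(x)/g'(x) = lim(x→0) (2·sin(x)·cos(x))/(1)
  = 0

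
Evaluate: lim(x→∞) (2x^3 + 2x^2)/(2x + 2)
This is an ∞/∞ indeterminate form.

Apply L'Hôpital's rule: differentiate numerator and denominator separately.
  f(x) = 2·x^3 + 2·x^2   ⇒   f'(x) = 6·x^2 + 4·x
  g(x) = 2·x + 2   ⇒   g'(x) = 2
  lim(x→∞) f'(x)/g'(x) = lim(x→∞) (6·x^2 + 4·x)/(2)
  = ∞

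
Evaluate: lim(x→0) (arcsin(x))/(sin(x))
This is a 0/0 indeterminate form.

Apply L'Hôpital's rule: differentiate numerator and denominator separately.
  f(x) = asin(x)   ⇒   f'(x) = 1/sqrt(1 - x^2)
  g(x) = sin(x)   ⇒   g'(x) = cos(x)
  lim(x→0) f'(x)/g'(x) = lim(x→0) (1/sqrt(1 - x^2))/(cos(x))
  = 1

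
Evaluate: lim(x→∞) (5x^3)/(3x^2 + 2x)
This is an ∞/∞ indeterminate form.

Apply L'Hôpital's rule: differentiate numerator and denominator separately.
  f(x) = 5·x^3   ⇒   f'(x) = 15·x^2
  g(x) = 3·x^2 + 2·x   ⇒   g'(x) = 6·x + 2
  lim(x→∞) f'(x)/g'(x) = lim(x→∞) (15·x^2)/(6·x + 2)
  = ∞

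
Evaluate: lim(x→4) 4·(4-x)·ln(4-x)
This is a 0·∞ indeterminate form.

Rewrite 0·∞ as a quotient (0/0 or ∞/∞ form), then apply L'Hôpital's rule:
  lim(x→4) 4·(4-x)·ln(4-x) = 0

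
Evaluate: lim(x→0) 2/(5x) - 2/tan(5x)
This is an ∞-∞ indeterminate form.

Combine fractions or rationalize to convert ∞-∞ to 0/0 form:
  lim(x→0) 2/(5x) - 2/tan(5x) = 0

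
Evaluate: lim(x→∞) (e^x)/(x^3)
This is an ∞/∞ indeterminate form.

Apply L'Hôpital's rule: differentiate numerator and denominator separately.
  f(x) = e^(x)   ⇒   f'(x) = e^(x)
  g(x) = x^3   ⇒   g'(x) = 3·x^2
  lim(x→∞) f'(x)/g'(x) = lim(x→∞) (e^(x))/(3·x^2)
  = ∞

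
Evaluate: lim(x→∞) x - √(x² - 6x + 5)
This is an ∞-∞ indeterminate form.

Combine fractions or rationalize to convert ∞-∞ to 0/0 form:
  lim(x→∞) x - √(x² - 6x + 5) = 3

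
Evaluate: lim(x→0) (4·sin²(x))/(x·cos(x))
This is a 0/0 indeterminate form.

Apply L'Hôpital's rule: differentiate numerator and denominator separately.
  f(x) = 4·sin(x)^2   ⇒   f'(x) = 8·sin(x)·cos(x)
  g(x) = x·cos(x)   ⇒   g'(x) = -x·sin(x) + cos(x)
  lim(x→0) f'(x)/g'(x) = lim(x→0) (8·sin(x)·cos(x))/(-x·sin(x) + cos(x))
  = 0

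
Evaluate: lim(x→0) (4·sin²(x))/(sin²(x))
This is a 0/0 indeterminate form.

Apply L'Hôpital's rule: differentiate numerator and denominator separately.
  f(x) = 4·sin(x)^2   ⇒   f'(x) = 8·sin(x)·cos(x)
  g(x) = sin(x)^2   ⇒   g'(x) = 2·sin(x)·cos(x)
  lim(x→0) f'(x)/g'(x) = lim(x→0) (8·sin(x)·cos(x))/(2·sin(x)·cos(x))
  = 4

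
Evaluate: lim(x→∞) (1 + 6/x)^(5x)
This is an exponential indeterminate form.

For exponential indeterminate forms, take the natural log:
  Let L = lim(x→∞) (1 + 6/x)^(5x)
  Then ln(L) = lim(x→∞) [exponent × ln(base)]
  Evaluate using L'Hôpital or standard limits, then exponentiate.
  L = e^(30)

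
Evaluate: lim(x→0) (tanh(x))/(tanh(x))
This is a 0/0 indeterminate form.

Apply L'Hôpital's rule: differentiate numerator and denominator separately.
  f(x) = tanh(x)   ⇒   f'(x) = 1 - tanh(x)^2
  g(x) = tanh(x)   ⇒   g'(x) = 1 - tanh(x)^2
  lim(x→0) f'(x)/g'(x) = lim(x→0) (1 - tanh(x)^2)/(1 - tanh(x)^2)
  = 1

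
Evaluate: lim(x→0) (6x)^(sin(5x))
This is an exponential indeterminate form.

For exponential indeterminate forms, take the natural log:
  Let L = lim(x→0) (6x)^(sin(5x))
  Then ln(L) = lim(x→0) [exponent × ln(base)]
  Evaluate using L'Hôpital or standard limits, then exponentiate.
  L = 1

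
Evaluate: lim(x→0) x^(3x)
This is an exponential indeterminate form.

For exponential indeterminate forms, take the natural log:
  Let L = lim(x→0) x^(3x)
  Then ln(L) = lim(x→0) [exponent × ln(base)]
  Evaluate using L'Hôpital or standard limits, then exponentiate.
  L = 1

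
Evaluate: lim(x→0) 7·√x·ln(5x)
This is a 0·∞ indeterminate form.

Rewrite 0·∞ as a quotient (0/0 or ∞/∞ form), then apply L'Hôpital's rule:
  lim(x→0) 7·√x·ln(5x) = 0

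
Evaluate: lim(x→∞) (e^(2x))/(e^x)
This is an ∞/∞ indeterminate form.

Apply L'Hôpital's rule: differentiate numerator and denominator separately.
  f(x) = e^(2·x)   ⇒   f'(x) = 2·e^(2·x)
  g(x) = e^(x)   ⇒   g'(x) = e^(x)
  lim(x→∞) f'(x)/g'(x) = lim(x→∞) (2·e^(2·x))/(e^(x))
  = ∞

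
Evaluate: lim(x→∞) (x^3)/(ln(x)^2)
This is an ∞/∞ indeterminate form.

Apply L'Hôpital's rule: differentiate numerator and denominator separately.
  f(x) = x^3   ⇒   f'(x) = 3·x^2
  g(x) = ln(x)^2   ⇒   g'(x) = 2·ln(x)/x
  lim(x→∞) f'(x)/g'(x) = lim(x→∞) (3·x^2)/(2·ln(x)/x)
  = ∞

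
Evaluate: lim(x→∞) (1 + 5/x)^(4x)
This is an exponential indeterminate form.

For exponential indeterminate forms, take the natural log:
  Let L = lim(x→∞) (1 + 5/x)^(4x)
  Then ln(L) = lim(x→∞) [exponent × ln(base)]
  Evaluate using L'Hôpital or standard limits, then exponentiate.
  L = e^(20)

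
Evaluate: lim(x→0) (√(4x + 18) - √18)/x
This is a standard limit.

Factor or rationalize the expression:
  lim(x→0) (√(4x + 18) - √18)/x = sqrt(2)/3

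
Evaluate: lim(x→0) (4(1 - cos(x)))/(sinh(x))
This is a 0/0 indeterminate form.

Apply L'Hôpital's rule: differentiate numerator and denominator separately.
  f(x) = 4 - 4·cos(x)   ⇒   f'(x) = 4·sin(x)
  g(x) = sinh(x)   ⇒   g'(x) = cosh(x)
  lim(x→0) f'(x)/g'(x) = lim(x→0) (4·sin(x))/(cosh(x))
  = 0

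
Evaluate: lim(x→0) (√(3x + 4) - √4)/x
This is a standard limit.

Factor or rationalize the expression:
  lim(x→0) (√(3x + 4) - √4)/x = 3/4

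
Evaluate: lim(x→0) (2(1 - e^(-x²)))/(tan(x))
This is a 0/0 indeterminate form.

Apply L'Hôpital's rule: differentiate numerator and denominator separately.
  f(x) = 2 - 2·e^(-x^2)   ⇒   f'(x) = 4·x·e^(-x^2)
  g(x) = tan(x)   ⇒   g'(x) = tan(x)^2 + 1
  lim(x→0) f'(x)/g'(x) = lim(x→0) (4·x·e^(-x^2))/(tan(x)^2 + 1)
  = 0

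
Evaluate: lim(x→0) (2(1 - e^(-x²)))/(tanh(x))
This is a 0/0 indeterminate form.

Apply L'Hôpital's rule: differentiate numerator and denominator separately.
  f(x) = 2 - 2·e^(-x^2)   ⇒   f'(x) = 4·x·e^(-x^2)
  g(x) = tanh(x)   ⇒   g'(x) = 1 - tanh(x)^2
  lim(x→0) f'(x)/g'(x) = lim(x→0) (4·x·e^(-x^2))/(1 - tanh(x)^2)
  = 0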